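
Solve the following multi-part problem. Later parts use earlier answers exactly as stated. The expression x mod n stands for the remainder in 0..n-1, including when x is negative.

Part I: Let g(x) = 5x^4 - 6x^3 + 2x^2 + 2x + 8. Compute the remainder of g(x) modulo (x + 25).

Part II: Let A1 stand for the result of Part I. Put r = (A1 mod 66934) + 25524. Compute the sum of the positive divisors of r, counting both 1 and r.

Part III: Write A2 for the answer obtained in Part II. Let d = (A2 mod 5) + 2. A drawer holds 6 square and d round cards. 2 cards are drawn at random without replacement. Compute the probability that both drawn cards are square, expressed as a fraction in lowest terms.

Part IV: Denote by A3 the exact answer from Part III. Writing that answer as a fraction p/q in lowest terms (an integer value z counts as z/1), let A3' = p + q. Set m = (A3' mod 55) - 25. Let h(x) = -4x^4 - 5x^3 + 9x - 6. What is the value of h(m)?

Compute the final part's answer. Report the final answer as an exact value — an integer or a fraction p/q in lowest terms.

-52014

Part I: remainder = value at the root: 5*(-25)^4 - 6*(-25)^3 + 2*(-25)^2 + 2*(-25)^1 + 8 = (1953125) + (93750) + (1250) + (-50) + (8) = 2048083; answer 2048083
Part II: A1 = 2048083; r = 65587; 65587 is prime, so its only divisors are 1 and 65587; sigma = 1 + 65587 = 65588; answer 65588
Part III: A2 = 65588; d = 5; total draws C(11,2) = 55; favorable C(6,2) = 15; P = 3/11; answer 3/11
Part IV: A3 = 3/11; threaded value p + q = 14; m = -11; -4*(-11)^4 - 5*(-11)^3 + 9*(-11)^1 - 6 = (-58564) + (6655) + (-99) + (-6) = -52014; answer -52014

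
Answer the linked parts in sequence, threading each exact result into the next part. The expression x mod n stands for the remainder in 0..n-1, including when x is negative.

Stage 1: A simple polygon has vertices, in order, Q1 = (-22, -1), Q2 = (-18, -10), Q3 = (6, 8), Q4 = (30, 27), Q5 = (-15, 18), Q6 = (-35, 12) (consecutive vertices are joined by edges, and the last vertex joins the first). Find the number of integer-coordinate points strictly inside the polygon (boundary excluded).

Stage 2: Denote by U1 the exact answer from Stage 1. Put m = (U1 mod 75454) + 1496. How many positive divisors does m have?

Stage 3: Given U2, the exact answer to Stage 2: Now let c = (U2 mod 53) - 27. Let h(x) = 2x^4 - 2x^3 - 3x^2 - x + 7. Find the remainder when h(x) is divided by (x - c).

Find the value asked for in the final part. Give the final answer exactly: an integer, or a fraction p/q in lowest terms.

Stage 1: cross terms: (-22*-10 - -18*-1)=202, (-18*8 - 6*-10)=-84, (6*27 - 30*8)=-78, (30*18 - -15*27)=945, (-15*12 - -35*18)=450, (-35*-1 - -22*12)=299; twice the area = |1734| = 1734; area = 867; boundary points = 1 + 6 + 1 + 9 + 2 + 13 = 32; strictly interior points = area - boundary/2 + 1 = 852; answer 852
Stage 2: U1 = 852; m = 2348; 2348 = 2^2 * 587; number of divisors = (2+1) * (1+1) = 6; answer 6
Stage 3: U2 = 6; c = -21; remainder = value at the root: 2*(-21)^4 - 2*(-21)^3 - 3*(-21)^2 - 1*(-21)^1 + 7 = (388962) + (18522) + (-1323) + (21) + (7) = 406189; answer 406189

406189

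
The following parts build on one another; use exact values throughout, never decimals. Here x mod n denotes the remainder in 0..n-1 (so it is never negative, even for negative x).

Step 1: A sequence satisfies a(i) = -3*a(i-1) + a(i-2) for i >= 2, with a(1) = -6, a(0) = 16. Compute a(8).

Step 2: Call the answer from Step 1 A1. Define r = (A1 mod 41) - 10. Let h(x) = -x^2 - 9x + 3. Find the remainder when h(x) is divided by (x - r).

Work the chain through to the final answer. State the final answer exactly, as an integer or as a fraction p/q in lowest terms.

-483

Step 1: a(2) = -3*(-6) + 1*(16) = 34; iterating: a(2)=34, a(3)=-108, a(4)=358, a(5)=-1182, a(6)=3904, a(7)=-12894, a(8)=42586; answer 42586
Step 2: A1 = 42586; r = 18; remainder = value at the root: -1*(18)^2 - 9*(18)^1 + 3 = (-324) + (-162) + (3) = -483; answer -483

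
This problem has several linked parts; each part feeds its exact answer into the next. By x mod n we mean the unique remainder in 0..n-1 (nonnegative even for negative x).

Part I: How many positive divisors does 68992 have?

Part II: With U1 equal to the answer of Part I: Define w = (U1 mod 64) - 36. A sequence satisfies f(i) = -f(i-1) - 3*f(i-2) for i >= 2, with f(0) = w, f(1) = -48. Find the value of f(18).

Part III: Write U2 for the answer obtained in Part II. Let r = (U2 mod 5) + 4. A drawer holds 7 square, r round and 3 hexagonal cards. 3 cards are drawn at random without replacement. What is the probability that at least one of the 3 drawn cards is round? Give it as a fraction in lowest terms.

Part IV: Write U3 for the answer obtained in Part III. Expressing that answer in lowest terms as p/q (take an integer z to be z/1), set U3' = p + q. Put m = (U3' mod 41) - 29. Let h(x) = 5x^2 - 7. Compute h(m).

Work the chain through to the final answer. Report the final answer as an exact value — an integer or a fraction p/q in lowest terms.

Part I: 68992 = 2^7 * 7^2 * 11; number of divisors = (7+1) * (2+1) * (1+1) = 48; answer 48
Part II: U1 = 48; w = 12; f(2) = -1*(-48) - 3*(12) = 12; iterating: f(2)=12, f(3)=132, f(4)=-168, f(5)=-228, f(6)=732, f(7)=-48, f(8)=-2148, f(9)=2292, f(10)=4152, f(11)=-11028, f(12)=-1428, f(13)=34512, f(14)=-30228, f(15)=-73308, f(16)=163992, f(17)=55932, f(18)=-547908; answer -547908
Part III: U2 = -547908; r = 6; total draws C(16,3) = 560; complement C(10,3) = 120; favorable 560 - 120 = 440; P = 11/14; answer 11/14
Part IV: U3 = 11/14; threaded value p + q = 25; m = -4; 5*(-4)^2 - 7 = (80) + (-7) = 73; answer 73

73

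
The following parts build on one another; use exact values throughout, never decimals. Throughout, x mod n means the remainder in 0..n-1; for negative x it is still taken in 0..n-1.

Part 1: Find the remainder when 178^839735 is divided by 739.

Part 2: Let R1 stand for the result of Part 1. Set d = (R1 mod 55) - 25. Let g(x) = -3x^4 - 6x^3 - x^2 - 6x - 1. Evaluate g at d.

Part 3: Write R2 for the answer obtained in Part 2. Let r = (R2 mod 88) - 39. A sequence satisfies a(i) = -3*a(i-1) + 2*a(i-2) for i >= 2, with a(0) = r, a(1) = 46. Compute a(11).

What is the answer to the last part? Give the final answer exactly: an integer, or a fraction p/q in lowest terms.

18146090

Part 1: squarings mod 739: 178^1=178, 178^2=646, 178^4=520, 178^8=665, 178^16=303, 178^32=173, 178^64=369, 178^128=185, 178^256=231, 178^512=153, 178^1024=500, 178^2048=218, 178^4096=228, 178^8192=254, 178^16384=223, 178^32768=216, 178^65536=99, 178^131072=194, 178^262144=686, 178^524288=592; 178^839735 = 178^1 * 178^2 * 178^4 * 178^16 * 178^32 * 178^4096 * 178^16384 * 178^32768 * 178^262144 * 178^524288 = 402 (mod 739); answer 402
Part 2: R1 = 402; d = -8; -3*(-8)^4 - 6*(-8)^3 - 1*(-8)^2 - 6*(-8)^1 - 1 = (-12288) + (3072) + (-64) + (48) + (-1) = -9233; answer -9233
Part 3: R2 = -9233; r = -32; a(2) = -3*(46) + 2*(-32) = -202; iterating: a(2)=-202, a(3)=698, a(4)=-2498, a(5)=8890, a(6)=-31666, a(7)=112778, a(8)=-401666, a(9)=1430554, a(10)=-5094994, a(11)=18146090; answer 18146090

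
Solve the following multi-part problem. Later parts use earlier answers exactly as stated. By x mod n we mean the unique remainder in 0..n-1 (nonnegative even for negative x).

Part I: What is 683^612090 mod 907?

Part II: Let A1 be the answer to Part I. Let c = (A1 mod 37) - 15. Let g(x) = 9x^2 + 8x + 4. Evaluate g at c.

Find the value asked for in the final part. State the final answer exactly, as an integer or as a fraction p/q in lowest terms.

Part I: squarings mod 907: 683^1=683, 683^2=291, 683^4=330, 683^8=60, 683^16=879, 683^32=784, 683^64=617, 683^128=656, 683^256=418, 683^512=580, 683^1024=810, 683^2048=339, 683^4096=639, 683^8192=171, 683^16384=217, 683^32768=832, 683^65536=183, 683^131072=837, 683^262144=365, 683^524288=803; 683^612090 = 683^2 * 683^8 * 683^16 * 683^32 * 683^64 * 683^128 * 683^512 * 683^1024 * 683^4096 * 683^16384 * 683^65536 * 683^524288 = 361 (mod 907); answer 361
Part II: A1 = 361; c = 13; 9*(13)^2 + 8*(13)^1 + 4 = (1521) + (104) + (4) = 1629; answer 1629

1629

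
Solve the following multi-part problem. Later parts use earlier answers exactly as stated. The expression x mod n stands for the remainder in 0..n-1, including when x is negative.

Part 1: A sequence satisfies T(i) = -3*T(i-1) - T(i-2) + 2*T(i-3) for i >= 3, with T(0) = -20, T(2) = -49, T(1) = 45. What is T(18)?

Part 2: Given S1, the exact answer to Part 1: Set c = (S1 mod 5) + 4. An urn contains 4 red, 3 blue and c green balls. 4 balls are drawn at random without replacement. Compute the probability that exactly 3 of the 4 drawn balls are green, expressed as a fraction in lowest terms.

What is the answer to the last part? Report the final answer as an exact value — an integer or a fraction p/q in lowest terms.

56/195

Part 1: T(3) = -3*(-49) - 1*(45) + 2*(-20) = 62; iterating: T(3)=62, T(4)=-47, T(5)=-19, T(6)=228, T(7)=-759, T(8)=2011, T(9)=-4818, T(10)=10925, T(11)=-23935, T(12)=51244, T(13)=-107947, T(14)=224727, T(15)=-463746, T(16)=950617, T(17)=-1938651, T(18)=3937844; answer 3937844
Part 2: S1 = 3937844; c = 8; total draws C(15,4) = 1365; favorable C(8,3)*C(7,1) = 392; P = 56/195; answer 56/195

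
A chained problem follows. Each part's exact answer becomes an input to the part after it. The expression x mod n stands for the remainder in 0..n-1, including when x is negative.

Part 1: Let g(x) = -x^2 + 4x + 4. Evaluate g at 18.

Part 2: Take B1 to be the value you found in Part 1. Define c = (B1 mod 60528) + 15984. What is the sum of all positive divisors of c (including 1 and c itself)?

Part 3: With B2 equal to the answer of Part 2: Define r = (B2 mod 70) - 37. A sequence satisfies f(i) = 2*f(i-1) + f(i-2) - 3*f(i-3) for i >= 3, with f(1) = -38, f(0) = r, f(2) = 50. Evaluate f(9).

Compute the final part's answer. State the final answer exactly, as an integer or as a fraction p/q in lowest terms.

Part 1: -1*(18)^2 + 4*(18)^1 + 4 = (-324) + (72) + (4) = -248; answer -248
Part 2: B1 = -248; c = 76264; 76264 = 2^3 * 9533; sigma = (1 + 2 + 4 + 8) * (1 + 9533) = 15 * 9534 = 143010; answer 143010
Part 3: B2 = 143010; r = -37; f(3) = 2*(50) + 1*(-38) - 3*(-37) = 173; iterating: f(3)=173, f(4)=510, f(5)=1043, f(6)=2077, f(7)=3667, f(8)=6282, f(9)=10000; answer 10000

10000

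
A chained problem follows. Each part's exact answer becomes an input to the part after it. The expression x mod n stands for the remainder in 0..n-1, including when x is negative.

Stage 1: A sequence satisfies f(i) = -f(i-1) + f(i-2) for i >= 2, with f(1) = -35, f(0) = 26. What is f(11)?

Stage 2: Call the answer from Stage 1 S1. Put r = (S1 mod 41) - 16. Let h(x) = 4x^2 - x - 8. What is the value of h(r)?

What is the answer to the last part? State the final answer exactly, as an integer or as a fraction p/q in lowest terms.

402

Stage 1: f(2) = -1*(-35) + 1*(26) = 61; iterating: f(2)=61, f(3)=-96, f(4)=157, f(5)=-253, f(6)=410, f(7)=-663, f(8)=1073, f(9)=-1736, f(10)=2809, f(11)=-4545; answer -4545
Stage 2: S1 = -4545; r = -10; 4*(-10)^2 - 1*(-10)^1 - 8 = (400) + (10) + (-8) = 402; answer 402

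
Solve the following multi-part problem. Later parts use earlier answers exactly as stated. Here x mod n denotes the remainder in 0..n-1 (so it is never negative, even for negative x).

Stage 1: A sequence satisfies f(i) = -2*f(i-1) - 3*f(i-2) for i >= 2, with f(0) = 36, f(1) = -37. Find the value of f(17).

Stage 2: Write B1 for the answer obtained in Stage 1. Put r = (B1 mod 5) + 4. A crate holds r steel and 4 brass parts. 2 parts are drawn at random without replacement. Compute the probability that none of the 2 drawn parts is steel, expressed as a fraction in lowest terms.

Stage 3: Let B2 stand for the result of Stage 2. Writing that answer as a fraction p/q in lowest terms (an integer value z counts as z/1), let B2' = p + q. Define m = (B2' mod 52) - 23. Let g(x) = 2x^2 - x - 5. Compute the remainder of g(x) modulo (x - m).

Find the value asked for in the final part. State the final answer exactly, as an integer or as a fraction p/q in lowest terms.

Stage 1: f(2) = -2*(-37) - 3*(36) = -34; iterating: f(2)=-34, f(3)=179, f(4)=-256, f(5)=-25, f(6)=818, f(7)=-1561, f(8)=668, f(9)=3347, f(10)=-8698, f(11)=7355, f(12)=11384, f(13)=-44833, f(14)=55514, f(15)=23471, f(16)=-213484, f(17)=356555; answer 356555
Stage 2: B1 = 356555; r = 4; total draws C(8,2) = 28; favorable C(4,2) = 6; P = 3/14; answer 3/14
Stage 3: B2 = 3/14; threaded value p + q = 17; m = -6; remainder = value at the root: 2*(-6)^2 - 1*(-6)^1 - 5 = (72) + (6) + (-5) = 73; answer 73

73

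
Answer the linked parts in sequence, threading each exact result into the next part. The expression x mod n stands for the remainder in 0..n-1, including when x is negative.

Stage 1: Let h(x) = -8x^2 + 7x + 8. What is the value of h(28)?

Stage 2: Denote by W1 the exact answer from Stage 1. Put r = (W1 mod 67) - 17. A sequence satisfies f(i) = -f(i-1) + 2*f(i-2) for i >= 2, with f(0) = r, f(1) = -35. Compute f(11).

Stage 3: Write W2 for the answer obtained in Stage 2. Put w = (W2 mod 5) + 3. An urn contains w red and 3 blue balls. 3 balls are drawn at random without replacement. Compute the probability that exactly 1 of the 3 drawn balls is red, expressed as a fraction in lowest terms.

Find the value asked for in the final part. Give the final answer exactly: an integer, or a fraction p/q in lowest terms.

Stage 1: -8*(28)^2 + 7*(28)^1 + 8 = (-6272) + (196) + (8) = -6068; answer -6068
Stage 2: W1 = -6068; r = 12; f(2) = -1*(-35) + 2*(12) = 59; iterating: f(2)=59, f(3)=-129, f(4)=247, f(5)=-505, f(6)=999, f(7)=-2009, f(8)=4007, f(9)=-8025, f(10)=16039, f(11)=-32089; answer -32089
Stage 3: W2 = -32089; w = 4; total draws C(7,3) = 35; favorable C(4,1)*C(3,2) = 12; P = 12/35; answer 12/35

12/35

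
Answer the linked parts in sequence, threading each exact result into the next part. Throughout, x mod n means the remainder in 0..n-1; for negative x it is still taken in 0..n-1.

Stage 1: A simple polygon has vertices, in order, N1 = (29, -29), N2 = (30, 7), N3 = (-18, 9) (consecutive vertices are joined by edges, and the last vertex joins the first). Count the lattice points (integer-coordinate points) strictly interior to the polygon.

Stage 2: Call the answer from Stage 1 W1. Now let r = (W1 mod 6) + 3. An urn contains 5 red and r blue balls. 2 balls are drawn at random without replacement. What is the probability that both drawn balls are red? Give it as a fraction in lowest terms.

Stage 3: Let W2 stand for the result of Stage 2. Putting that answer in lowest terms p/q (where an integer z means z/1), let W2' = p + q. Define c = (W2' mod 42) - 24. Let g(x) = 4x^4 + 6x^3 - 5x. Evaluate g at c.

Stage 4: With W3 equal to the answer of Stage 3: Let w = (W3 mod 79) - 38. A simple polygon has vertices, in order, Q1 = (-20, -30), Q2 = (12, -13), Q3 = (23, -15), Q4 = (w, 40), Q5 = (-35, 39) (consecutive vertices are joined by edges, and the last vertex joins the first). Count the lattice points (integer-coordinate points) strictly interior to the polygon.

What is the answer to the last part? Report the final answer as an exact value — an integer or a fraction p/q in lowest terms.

2415

Stage 1: cross terms: (29*7 - 30*-29)=1073, (30*9 - -18*7)=396, (-18*-29 - 29*9)=261; twice the area = |1730| = 1730; area = 865; boundary points = 1 + 2 + 1 = 4; strictly interior points = area - boundary/2 + 1 = 864; answer 864
Stage 2: W1 = 864; r = 3; total draws C(8,2) = 28; favorable C(5,2) = 10; P = 5/14; answer 5/14
Stage 3: W2 = 5/14; threaded value p + q = 19; c = -5; 4*(-5)^4 + 6*(-5)^3 - 5*(-5)^1 = (2500) + (-750) + (25) = 1775; answer 1775
Stage 4: W3 = 1775; w = -1; cross terms: (-20*-13 - 12*-30)=620, (12*-15 - 23*-13)=119, (23*40 - -1*-15)=905, (-1*39 - -35*40)=1361, (-35*-30 - -20*39)=1830; twice the area = |4835| = 4835; area = 4835/2; boundary points = 1 + 1 + 1 + 1 + 3 = 7; strictly interior points = area - boundary/2 + 1 = 2415; answer 2415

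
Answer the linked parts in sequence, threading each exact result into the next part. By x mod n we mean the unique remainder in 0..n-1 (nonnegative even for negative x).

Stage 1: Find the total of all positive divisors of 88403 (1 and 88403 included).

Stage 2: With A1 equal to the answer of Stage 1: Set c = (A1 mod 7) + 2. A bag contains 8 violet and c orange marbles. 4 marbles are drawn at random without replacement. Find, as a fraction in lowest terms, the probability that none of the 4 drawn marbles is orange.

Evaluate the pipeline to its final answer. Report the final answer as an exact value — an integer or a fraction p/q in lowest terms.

Stage 1: 88403 = 7 * 73 * 173; sigma = (1 + 7) * (1 + 73) * (1 + 173) = 8 * 74 * 174 = 103008; answer 103008
Stage 2: A1 = 103008; c = 5; total draws C(13,4) = 715; favorable C(8,4) = 70; P = 14/143; answer 14/143

14/143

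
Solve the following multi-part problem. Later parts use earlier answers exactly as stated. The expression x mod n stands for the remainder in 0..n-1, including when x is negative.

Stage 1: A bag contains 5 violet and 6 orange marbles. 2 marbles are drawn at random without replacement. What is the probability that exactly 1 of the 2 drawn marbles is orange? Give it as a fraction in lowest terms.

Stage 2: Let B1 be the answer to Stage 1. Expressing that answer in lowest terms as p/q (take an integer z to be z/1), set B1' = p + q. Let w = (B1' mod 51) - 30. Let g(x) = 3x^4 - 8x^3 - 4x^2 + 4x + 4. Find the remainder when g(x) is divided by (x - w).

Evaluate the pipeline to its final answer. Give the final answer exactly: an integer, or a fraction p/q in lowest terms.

Stage 1: total draws C(11,2) = 55; favorable C(6,1)*C(5,1) = 30; P = 6/11; answer 6/11
Stage 2: B1 = 6/11; threaded value p + q = 17; w = -13; remainder = value at the root: 3*(-13)^4 - 8*(-13)^3 - 4*(-13)^2 + 4*(-13)^1 + 4 = (85683) + (17576) + (-676) + (-52) + (4) = 102535; answer 102535

102535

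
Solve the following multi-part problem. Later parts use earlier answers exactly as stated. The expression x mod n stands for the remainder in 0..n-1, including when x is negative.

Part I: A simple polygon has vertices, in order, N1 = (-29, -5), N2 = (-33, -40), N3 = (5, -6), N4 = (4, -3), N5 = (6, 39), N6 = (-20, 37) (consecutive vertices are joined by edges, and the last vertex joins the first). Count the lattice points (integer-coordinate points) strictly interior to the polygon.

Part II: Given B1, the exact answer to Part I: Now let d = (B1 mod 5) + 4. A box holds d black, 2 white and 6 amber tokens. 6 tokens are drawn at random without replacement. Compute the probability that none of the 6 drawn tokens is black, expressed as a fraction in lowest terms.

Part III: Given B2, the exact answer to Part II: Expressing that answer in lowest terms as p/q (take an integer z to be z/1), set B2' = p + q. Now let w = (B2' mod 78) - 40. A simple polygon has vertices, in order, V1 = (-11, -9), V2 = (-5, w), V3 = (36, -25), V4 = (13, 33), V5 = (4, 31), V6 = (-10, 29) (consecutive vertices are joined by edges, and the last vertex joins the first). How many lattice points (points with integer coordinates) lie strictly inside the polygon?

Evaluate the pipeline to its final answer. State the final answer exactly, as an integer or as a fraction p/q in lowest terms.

1205

Part I: cross terms: (-29*-40 - -33*-5)=995, (-33*-6 - 5*-40)=398, (5*-3 - 4*-6)=9, (4*39 - 6*-3)=174, (6*37 - -20*39)=1002, (-20*-5 - -29*37)=1173; twice the area = |3751| = 3751; area = 3751/2; boundary points = 1 + 2 + 1 + 2 + 2 + 3 = 11; strictly interior points = area - boundary/2 + 1 = 1871; answer 1871
Part II: B1 = 1871; d = 5; total draws C(13,6) = 1716; favorable C(8,6) = 28; P = 7/429; answer 7/429
Part III: B2 = 7/429; threaded value p + q = 436; w = 6; cross terms: (-11*6 - -5*-9)=-111, (-5*-25 - 36*6)=-91, (36*33 - 13*-25)=1513, (13*31 - 4*33)=271, (4*29 - -10*31)=426, (-10*-9 - -11*29)=409; twice the area = |2417| = 2417; area = 2417/2; boundary points = 3 + 1 + 1 + 1 + 2 + 1 = 9; strictly interior points = area - boundary/2 + 1 = 1205; answer 1205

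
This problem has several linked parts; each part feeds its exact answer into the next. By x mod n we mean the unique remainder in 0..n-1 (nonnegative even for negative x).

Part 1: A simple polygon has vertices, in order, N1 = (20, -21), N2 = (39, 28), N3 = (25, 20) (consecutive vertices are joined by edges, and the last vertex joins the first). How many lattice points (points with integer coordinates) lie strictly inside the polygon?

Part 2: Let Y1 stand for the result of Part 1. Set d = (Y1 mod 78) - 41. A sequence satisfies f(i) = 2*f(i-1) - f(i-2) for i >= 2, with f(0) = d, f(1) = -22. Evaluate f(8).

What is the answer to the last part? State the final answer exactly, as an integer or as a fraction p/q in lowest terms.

-113

Part 1: cross terms: (20*28 - 39*-21)=1379, (39*20 - 25*28)=80, (25*-21 - 20*20)=-925; twice the area = |534| = 534; area = 267; boundary points = 1 + 2 + 1 = 4; strictly interior points = area - boundary/2 + 1 = 266; answer 266
Part 2: Y1 = 266; d = -9; f(2) = 2*(-22) - 1*(-9) = -35; iterating: f(2)=-35, f(3)=-48, f(4)=-61, f(5)=-74, f(6)=-87, f(7)=-100, f(8)=-113; answer -113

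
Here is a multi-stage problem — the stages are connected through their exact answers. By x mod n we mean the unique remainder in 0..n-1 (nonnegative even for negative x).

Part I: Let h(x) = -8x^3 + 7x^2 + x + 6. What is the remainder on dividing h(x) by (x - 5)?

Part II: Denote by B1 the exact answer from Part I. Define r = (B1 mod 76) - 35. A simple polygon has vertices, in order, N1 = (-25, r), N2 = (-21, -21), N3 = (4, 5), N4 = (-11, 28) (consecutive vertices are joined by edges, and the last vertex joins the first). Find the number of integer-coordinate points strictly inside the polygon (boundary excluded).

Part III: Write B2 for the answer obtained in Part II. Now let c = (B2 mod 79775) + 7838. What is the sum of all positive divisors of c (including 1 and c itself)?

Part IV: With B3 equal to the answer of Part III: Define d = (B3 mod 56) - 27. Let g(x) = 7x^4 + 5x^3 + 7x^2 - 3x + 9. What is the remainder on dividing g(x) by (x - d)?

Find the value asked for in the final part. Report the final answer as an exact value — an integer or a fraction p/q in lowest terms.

212065

Part I: remainder = value at the root: -8*(5)^3 + 7*(5)^2 + 1*(5)^1 + 6 = (-1000) + (175) + (5) + (6) = -814; answer -814
Part II: B1 = -814; r = -13; cross terms: (-25*-21 - -21*-13)=252, (-21*5 - 4*-21)=-21, (4*28 - -11*5)=167, (-11*-13 - -25*28)=843; twice the area = |1241| = 1241; area = 1241/2; boundary points = 4 + 1 + 1 + 1 = 7; strictly interior points = area - boundary/2 + 1 = 618; answer 618
Part III: B2 = 618; c = 8456; 8456 = 2^3 * 7 * 151; sigma = (1 + 2 + 4 + 8) * (1 + 7) * (1 + 151) = 15 * 8 * 152 = 18240; answer 18240
Part IV: B3 = 18240; d = 13; remainder = value at the root: 7*(13)^4 + 5*(13)^3 + 7*(13)^2 - 3*(13)^1 + 9 = (199927) + (10985) + (1183) + (-39) + (9) = 212065; answer 212065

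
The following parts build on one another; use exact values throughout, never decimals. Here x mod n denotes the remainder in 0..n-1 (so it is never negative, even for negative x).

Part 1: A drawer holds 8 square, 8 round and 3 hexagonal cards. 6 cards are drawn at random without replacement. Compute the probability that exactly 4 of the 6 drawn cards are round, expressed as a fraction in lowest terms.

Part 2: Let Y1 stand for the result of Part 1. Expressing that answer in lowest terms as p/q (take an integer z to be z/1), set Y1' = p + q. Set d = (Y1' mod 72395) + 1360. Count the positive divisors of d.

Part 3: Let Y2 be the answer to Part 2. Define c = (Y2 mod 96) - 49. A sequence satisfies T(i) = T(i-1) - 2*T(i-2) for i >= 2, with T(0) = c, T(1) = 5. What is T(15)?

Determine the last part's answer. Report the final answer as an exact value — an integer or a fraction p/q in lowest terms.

-8271

Part 1: total draws C(19,6) = 27132; favorable C(8,4)*C(11,2) = 3850; P = 275/1938; answer 275/1938
Part 2: Y1 = 275/1938; threaded value p + q = 2213; d = 3573; 3573 = 3^2 * 397; number of divisors = (2+1) * (1+1) = 6; answer 6
Part 3: Y2 = 6; c = -43; T(2) = 1*(5) - 2*(-43) = 91; iterating: T(2)=91, T(3)=81, T(4)=-101, T(5)=-263, T(6)=-61, T(7)=465, T(8)=587, T(9)=-343, T(10)=-1517, T(11)=-831, T(12)=2203, T(13)=3865, T(14)=-541, T(15)=-8271; answer -8271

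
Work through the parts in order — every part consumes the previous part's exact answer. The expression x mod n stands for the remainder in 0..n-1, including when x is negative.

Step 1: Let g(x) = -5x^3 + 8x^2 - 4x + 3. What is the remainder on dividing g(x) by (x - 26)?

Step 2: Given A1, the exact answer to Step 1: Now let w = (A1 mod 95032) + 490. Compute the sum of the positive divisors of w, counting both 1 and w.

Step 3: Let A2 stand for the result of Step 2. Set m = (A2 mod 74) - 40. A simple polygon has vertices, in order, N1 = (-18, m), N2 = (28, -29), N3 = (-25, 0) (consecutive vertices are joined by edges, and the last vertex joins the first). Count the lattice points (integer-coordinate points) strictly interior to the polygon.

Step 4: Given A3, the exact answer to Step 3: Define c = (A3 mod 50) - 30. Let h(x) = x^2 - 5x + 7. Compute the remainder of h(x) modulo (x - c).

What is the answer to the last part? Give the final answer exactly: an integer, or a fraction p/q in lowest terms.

57

Step 1: remainder = value at the root: -5*(26)^3 + 8*(26)^2 - 4*(26)^1 + 3 = (-87880) + (5408) + (-104) + (3) = -82573; answer -82573
Step 2: A1 = -82573; w = 12949; 12949 = 23 * 563; sigma = (1 + 23) * (1 + 563) = 24 * 564 = 13536; answer 13536
Step 3: A2 = 13536; m = 28; cross terms: (-18*-29 - 28*28)=-262, (28*0 - -25*-29)=-725, (-25*28 - -18*0)=-700; twice the area = |-1687| = 1687; area = 1687/2; boundary points = 1 + 1 + 7 = 9; strictly interior points = area - boundary/2 + 1 = 840; answer 840
Step 4: A3 = 840; c = 10; remainder = value at the root: 1*(10)^2 - 5*(10)^1 + 7 = (100) + (-50) + (7) = 57; answer 57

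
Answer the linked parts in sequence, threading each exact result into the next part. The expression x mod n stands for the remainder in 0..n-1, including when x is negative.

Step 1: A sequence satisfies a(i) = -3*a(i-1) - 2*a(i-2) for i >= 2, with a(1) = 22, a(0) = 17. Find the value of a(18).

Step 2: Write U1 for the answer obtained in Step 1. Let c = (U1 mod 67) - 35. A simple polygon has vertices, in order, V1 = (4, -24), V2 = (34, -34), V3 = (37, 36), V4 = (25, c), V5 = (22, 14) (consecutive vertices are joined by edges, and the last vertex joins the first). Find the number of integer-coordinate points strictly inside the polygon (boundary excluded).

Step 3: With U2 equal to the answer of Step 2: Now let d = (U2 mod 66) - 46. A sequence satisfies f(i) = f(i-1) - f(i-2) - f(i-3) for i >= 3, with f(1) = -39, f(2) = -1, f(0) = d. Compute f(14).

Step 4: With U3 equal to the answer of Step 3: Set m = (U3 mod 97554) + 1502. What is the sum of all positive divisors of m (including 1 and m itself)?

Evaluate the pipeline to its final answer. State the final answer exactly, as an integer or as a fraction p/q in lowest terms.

Step 1: a(2) = -3*(22) - 2*(17) = -100; iterating: a(2)=-100, a(3)=256, a(4)=-568, a(5)=1192, a(6)=-2440, a(7)=4936, a(8)=-9928, a(9)=19912, a(10)=-39880, a(11)=79816, a(12)=-159688, a(13)=319432, a(14)=-638920, a(15)=1277896, a(16)=-2555848, a(17)=5111752, a(18)=-10223560; answer -10223560
Step 2: U1 = -10223560; c = 2; cross terms: (4*-34 - 34*-24)=680, (34*36 - 37*-34)=2482, (37*2 - 25*36)=-826, (25*14 - 22*2)=306, (22*-24 - 4*14)=-584; twice the area = |2058| = 2058; area = 1029; boundary points = 10 + 1 + 2 + 3 + 2 = 18; strictly interior points = area - boundary/2 + 1 = 1021; answer 1021
Step 3: U2 = 1021; d = -15; f(3) = 1*(-1) - 1*(-39) - 1*(-15) = 53; iterating: f(3)=53, f(4)=93, f(5)=41, f(6)=-105, f(7)=-239, f(8)=-175, f(9)=169, f(10)=583, f(11)=589, f(12)=-163, f(13)=-1335, f(14)=-1761; answer -1761
Step 4: U3 = -1761; m = 97295; 97295 = 5 * 11 * 29 * 61; sigma = (1 + 5) * (1 + 11) * (1 + 29) * (1 + 61) = 6 * 12 * 30 * 62 = 133920; answer 133920

133920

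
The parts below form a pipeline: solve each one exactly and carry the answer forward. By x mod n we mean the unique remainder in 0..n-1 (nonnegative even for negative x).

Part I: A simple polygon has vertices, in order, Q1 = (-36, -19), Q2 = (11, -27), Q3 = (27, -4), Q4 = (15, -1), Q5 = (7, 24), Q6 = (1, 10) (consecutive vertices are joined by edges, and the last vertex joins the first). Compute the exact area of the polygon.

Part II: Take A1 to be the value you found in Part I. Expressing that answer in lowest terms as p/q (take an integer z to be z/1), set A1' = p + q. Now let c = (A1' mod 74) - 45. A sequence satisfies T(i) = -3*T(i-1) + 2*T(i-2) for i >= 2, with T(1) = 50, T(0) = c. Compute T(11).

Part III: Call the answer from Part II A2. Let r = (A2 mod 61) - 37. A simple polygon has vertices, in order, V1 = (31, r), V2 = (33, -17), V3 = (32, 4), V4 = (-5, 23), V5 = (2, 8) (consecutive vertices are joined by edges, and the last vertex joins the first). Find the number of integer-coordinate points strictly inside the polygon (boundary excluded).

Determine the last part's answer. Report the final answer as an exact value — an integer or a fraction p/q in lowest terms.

485

Part I: cross terms: (-36*-27 - 11*-19)=1181, (11*-4 - 27*-27)=685, (27*-1 - 15*-4)=33, (15*24 - 7*-1)=367, (7*10 - 1*24)=46, (1*-19 - -36*10)=341; twice the area = |2653| = 2653; area = 2653/2; answer 2653/2
Part II: A1 = 2653/2; threaded value p + q = 2655; c = 20; T(2) = -3*(50) + 2*(20) = -110; iterating: T(2)=-110, T(3)=430, T(4)=-1510, T(5)=5390, T(6)=-19190, T(7)=68350, T(8)=-243430, T(9)=866990, T(10)=-3087830, T(11)=10997470; answer 10997470
Part III: A2 = 10997470; r = -13; cross terms: (31*-17 - 33*-13)=-98, (33*4 - 32*-17)=676, (32*23 - -5*4)=756, (-5*8 - 2*23)=-86, (2*-13 - 31*8)=-274; twice the area = |974| = 974; area = 487; boundary points = 2 + 1 + 1 + 1 + 1 = 6; strictly interior points = area - boundary/2 + 1 = 485; answer 485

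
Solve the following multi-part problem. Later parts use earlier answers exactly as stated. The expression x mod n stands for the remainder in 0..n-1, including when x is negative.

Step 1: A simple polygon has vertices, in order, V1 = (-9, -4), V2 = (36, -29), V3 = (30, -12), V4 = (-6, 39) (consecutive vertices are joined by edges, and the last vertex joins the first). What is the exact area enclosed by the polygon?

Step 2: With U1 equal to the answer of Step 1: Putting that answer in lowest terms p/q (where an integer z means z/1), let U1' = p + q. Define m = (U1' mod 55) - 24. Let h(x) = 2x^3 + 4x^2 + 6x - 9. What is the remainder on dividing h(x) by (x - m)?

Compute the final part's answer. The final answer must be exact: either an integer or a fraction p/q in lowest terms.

Step 1: cross terms: (-9*-29 - 36*-4)=405, (36*-12 - 30*-29)=438, (30*39 - -6*-12)=1098, (-6*-4 - -9*39)=375; twice the area = |2316| = 2316; area = 1158; answer 1158
Step 2: U1 = 1158; threaded value p + q = 1159; m = -20; remainder = value at the root: 2*(-20)^3 + 4*(-20)^2 + 6*(-20)^1 - 9 = (-16000) + (1600) + (-120) + (-9) = -14529; answer -14529

-14529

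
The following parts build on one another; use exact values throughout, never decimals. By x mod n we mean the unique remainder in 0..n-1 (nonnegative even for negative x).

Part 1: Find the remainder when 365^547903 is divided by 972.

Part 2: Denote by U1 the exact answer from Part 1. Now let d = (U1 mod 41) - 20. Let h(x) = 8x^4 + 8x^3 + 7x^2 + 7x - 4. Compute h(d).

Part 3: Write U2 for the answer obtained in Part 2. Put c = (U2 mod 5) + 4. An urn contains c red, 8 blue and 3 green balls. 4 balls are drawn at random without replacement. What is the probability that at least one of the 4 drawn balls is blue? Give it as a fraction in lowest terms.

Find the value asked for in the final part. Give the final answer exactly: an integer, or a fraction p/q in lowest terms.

Part 1: squarings mod 972: 365^1=365, 365^2=61, 365^4=805, 365^8=673, 365^16=949, 365^32=529, 365^64=877, 365^128=277, 365^256=913, 365^512=565, 365^1024=409, 365^2048=97, 365^4096=661, 365^8192=493, 365^16384=49, 365^32768=457, 365^65536=841, 365^131072=637, 365^262144=445, 365^524288=709; 365^547903 = 365^1 * 365^2 * 365^4 * 365^8 * 365^16 * 365^32 * 365^1024 * 365^2048 * 365^4096 * 365^16384 * 365^524288 = 149 (mod 972); answer 149
Part 2: U1 = 149; d = 6; 8*(6)^4 + 8*(6)^3 + 7*(6)^2 + 7*(6)^1 - 4 = (10368) + (1728) + (252) + (42) + (-4) = 12386; answer 12386
Part 3: U2 = 12386; c = 5; total draws C(16,4) = 1820; complement C(8,4) = 70; favorable 1820 - 70 = 1750; P = 25/26; answer 25/26

25/26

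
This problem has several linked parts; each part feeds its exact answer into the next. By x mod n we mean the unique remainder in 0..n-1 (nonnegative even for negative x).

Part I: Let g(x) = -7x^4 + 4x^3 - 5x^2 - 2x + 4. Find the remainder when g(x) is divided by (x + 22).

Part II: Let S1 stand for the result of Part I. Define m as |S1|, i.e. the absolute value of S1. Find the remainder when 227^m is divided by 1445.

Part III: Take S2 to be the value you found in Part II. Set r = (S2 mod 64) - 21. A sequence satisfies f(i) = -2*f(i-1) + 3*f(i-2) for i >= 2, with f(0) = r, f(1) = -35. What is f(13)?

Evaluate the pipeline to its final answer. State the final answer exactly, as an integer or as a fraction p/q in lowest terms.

-13551755

Part I: remainder = value at the root: -7*(-22)^4 + 4*(-22)^3 - 5*(-22)^2 - 2*(-22)^1 + 4 = (-1639792) + (-42592) + (-2420) + (44) + (4) = -1684756; answer -1684756
Part II: S1 = -1684756; m = 1684756; squarings mod 1445: 227^1=227, 227^2=954, 227^4=1211, 227^8=1291, 227^16=596, 227^32=1191, 227^64=936, 227^128=426, 227^256=851, 227^512=256, 227^1024=511, 227^2048=1021, 227^4096=596, 227^8192=1191, 227^16384=936, 227^32768=426, 227^65536=851, 227^131072=256, 227^262144=511, 227^524288=1021, 227^1048576=596; 227^1684756 = 227^4 * 227^16 * 227^256 * 227^1024 * 227^4096 * 227^8192 * 227^32768 * 227^65536 * 227^524288 * 227^1048576 = 276 (mod 1445); answer 276
Part III: S2 = 276; r = -1; f(2) = -2*(-35) + 3*(-1) = 67; iterating: f(2)=67, f(3)=-239, f(4)=679, f(5)=-2075, f(6)=6187, f(7)=-18599, f(8)=55759, f(9)=-167315, f(10)=501907, f(11)=-1505759, f(12)=4517239, f(13)=-13551755; answer -13551755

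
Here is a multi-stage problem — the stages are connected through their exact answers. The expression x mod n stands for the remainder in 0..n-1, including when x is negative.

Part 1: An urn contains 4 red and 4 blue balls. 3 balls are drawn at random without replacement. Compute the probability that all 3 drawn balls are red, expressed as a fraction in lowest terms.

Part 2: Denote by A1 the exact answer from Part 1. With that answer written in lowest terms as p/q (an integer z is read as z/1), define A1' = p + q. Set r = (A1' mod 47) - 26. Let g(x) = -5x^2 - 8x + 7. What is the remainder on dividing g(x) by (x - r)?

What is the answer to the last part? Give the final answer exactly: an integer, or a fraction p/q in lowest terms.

Part 1: total draws C(8,3) = 56; favorable C(4,3) = 4; P = 1/14; answer 1/14
Part 2: A1 = 1/14; threaded value p + q = 15; r = -11; remainder = value at the root: -5*(-11)^2 - 8*(-11)^1 + 7 = (-605) + (88) + (7) = -510; answer -510

-510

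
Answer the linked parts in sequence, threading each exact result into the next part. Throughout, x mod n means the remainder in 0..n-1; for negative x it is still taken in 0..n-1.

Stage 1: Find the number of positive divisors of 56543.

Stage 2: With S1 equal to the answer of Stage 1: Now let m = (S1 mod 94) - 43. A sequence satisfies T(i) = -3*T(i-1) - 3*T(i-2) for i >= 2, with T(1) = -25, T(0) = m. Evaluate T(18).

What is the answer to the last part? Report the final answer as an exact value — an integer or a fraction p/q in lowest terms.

807003

Stage 1: 56543 is prime, so its only divisors are 1 and 56543; count = 2; answer 2
Stage 2: S1 = 2; m = -41; T(2) = -3*(-25) - 3*(-41) = 198; iterating: T(2)=198, T(3)=-519, T(4)=963, T(5)=-1332, T(6)=1107, T(7)=675, T(8)=-5346, T(9)=14013, T(10)=-26001, T(11)=35964, T(12)=-29889, T(13)=-18225, T(14)=144342, T(15)=-378351, T(16)=702027, T(17)=-971028, T(18)=807003; answer 807003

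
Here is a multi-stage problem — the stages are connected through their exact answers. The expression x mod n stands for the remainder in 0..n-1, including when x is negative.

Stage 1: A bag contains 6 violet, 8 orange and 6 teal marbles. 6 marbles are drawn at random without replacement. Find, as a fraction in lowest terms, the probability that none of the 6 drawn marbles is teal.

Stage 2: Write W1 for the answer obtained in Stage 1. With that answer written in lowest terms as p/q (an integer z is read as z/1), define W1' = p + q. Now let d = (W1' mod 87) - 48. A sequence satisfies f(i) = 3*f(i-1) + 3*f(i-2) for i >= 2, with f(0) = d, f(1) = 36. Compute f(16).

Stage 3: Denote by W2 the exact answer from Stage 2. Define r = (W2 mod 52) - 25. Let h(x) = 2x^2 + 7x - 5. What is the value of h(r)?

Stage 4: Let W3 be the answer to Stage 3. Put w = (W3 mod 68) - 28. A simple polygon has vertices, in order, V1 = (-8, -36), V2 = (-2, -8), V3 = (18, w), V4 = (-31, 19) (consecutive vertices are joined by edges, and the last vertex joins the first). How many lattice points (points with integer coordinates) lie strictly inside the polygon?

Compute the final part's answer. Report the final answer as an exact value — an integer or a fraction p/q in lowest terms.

Stage 1: total draws C(20,6) = 38760; favorable C(14,6) = 3003; P = 1001/12920; answer 1001/12920
Stage 2: W1 = 1001/12920; threaded value p + q = 13921; d = -47; f(2) = 3*(36) + 3*(-47) = -33; iterating: f(2)=-33, f(3)=9, f(4)=-72, f(5)=-189, f(6)=-783, f(7)=-2916, f(8)=-11097, f(9)=-42039, f(10)=-159408, f(11)=-604341, f(12)=-2291247, f(13)=-8686764, f(14)=-32934033, f(15)=-124862391, f(16)=-473389272; answer -473389272
Stage 3: W2 = -473389272; r = -17; 2*(-17)^2 + 7*(-17)^1 - 5 = (578) + (-119) + (-5) = 454; answer 454
Stage 4: W3 = 454; w = 18; cross terms: (-8*-8 - -2*-36)=-8, (-2*18 - 18*-8)=108, (18*19 - -31*18)=900, (-31*-36 - -8*19)=1268; twice the area = |2268| = 2268; area = 1134; boundary points = 2 + 2 + 1 + 1 = 6; strictly interior points = area - boundary/2 + 1 = 1132; answer 1132

1132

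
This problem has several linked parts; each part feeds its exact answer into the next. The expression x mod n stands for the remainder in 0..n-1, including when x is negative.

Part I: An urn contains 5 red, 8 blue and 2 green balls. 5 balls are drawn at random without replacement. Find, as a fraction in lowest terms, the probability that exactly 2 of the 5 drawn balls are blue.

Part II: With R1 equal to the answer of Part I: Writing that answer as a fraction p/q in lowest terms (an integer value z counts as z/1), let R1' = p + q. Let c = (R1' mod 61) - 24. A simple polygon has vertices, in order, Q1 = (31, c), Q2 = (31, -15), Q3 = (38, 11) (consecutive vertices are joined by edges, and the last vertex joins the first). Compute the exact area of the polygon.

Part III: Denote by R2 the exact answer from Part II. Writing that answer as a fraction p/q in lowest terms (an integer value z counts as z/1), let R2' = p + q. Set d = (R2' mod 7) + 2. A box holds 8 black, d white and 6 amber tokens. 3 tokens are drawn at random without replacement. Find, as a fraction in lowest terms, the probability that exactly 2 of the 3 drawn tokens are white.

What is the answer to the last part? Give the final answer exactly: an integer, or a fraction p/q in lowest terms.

7/68

Part I: total draws C(15,5) = 3003; favorable C(8,2)*C(7,3) = 980; P = 140/429; answer 140/429
Part II: R1 = 140/429; threaded value p + q = 569; c = -4; cross terms: (31*-15 - 31*-4)=-341, (31*11 - 38*-15)=911, (38*-4 - 31*11)=-493; twice the area = |77| = 77; area = 77/2; answer 77/2
Part III: R2 = 77/2; threaded value p + q = 79; d = 4; total draws C(18,3) = 816; favorable C(4,2)*C(14,1) = 84; P = 7/68; answer 7/68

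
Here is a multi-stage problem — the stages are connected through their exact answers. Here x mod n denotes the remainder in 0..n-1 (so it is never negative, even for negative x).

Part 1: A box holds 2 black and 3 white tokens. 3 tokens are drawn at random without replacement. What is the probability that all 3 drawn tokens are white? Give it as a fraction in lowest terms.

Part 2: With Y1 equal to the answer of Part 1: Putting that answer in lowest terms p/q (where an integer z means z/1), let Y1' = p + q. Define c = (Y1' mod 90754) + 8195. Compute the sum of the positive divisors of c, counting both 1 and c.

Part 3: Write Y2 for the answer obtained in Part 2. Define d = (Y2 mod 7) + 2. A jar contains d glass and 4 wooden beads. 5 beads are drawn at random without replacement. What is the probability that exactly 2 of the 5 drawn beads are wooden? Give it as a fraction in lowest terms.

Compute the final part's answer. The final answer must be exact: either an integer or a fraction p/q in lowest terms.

10/21

Part 1: total draws C(5,3) = 10; favorable C(3,3) = 1; P = 1/10; answer 1/10
Part 2: Y1 = 1/10; threaded value p + q = 11; c = 8206; 8206 = 2 * 11 * 373; sigma = (1 + 2) * (1 + 11) * (1 + 373) = 3 * 12 * 374 = 13464; answer 13464
Part 3: Y2 = 13464; d = 5; total draws C(9,5) = 126; favorable C(4,2)*C(5,3) = 60; P = 10/21; answer 10/21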